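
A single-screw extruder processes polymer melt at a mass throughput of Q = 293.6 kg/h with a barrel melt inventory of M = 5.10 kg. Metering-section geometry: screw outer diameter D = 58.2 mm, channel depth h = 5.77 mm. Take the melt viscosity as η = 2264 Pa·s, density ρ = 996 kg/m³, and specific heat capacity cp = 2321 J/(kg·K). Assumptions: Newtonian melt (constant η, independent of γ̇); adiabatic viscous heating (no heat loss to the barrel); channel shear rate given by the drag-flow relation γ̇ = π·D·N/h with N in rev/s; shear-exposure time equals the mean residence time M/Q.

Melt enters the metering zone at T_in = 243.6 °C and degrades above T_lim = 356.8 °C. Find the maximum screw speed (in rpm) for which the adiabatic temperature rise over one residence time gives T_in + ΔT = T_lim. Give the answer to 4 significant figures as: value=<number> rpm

Convert throughput: Q = 293.6 kg/h = 293.6/3600 = 0.0815556 kg/s
t_res = M / Q_s = 5.10 / 0.0815556 = 62.5341 s
Geometry in SI: D = 58.2 mm → 0.0582 m, h = 5.77 mm → 0.00577 m
ΔT_a = T_lim − T_in = 356.8 − 243.6 = 113.2 K
γ̇_max² = ΔT_a·ρ·cp/(η·t_res) = 113.2·996·2321/(2264·62.5341) = 1848.37 s⁻²
γ̇_max = sqrt(1848.37) = 42.9926 s⁻¹
Solve γ̇ = πDN/h for N: N_max = γ̇_max·h/(π·D) = 42.9926 × 0.00577 / (π × 0.0582) = 1.35674 rev/s = 81.4044 rpm

value=81.40 rpm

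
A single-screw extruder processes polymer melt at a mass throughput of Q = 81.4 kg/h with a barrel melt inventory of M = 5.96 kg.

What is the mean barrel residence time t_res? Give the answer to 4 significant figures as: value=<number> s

Throughput in SI: Q_s = 81.4 kg/h ÷ 3600 s/h = 0.0226111 kg/s
Mean residence time: t_res = M/Q_s = 5.96 kg / 0.0226111 kg/s = 263.587 s

value=263.6 s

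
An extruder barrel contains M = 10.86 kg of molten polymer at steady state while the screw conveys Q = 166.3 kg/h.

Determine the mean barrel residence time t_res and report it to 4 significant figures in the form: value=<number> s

value=235.1 s

Convert throughput: Q = 166.3 kg/h = 166.3/3600 = 0.0461944 kg/s
Mean residence time: t_res = M/Q_s = 10.86 kg / 0.0461944 kg/s = 235.093 s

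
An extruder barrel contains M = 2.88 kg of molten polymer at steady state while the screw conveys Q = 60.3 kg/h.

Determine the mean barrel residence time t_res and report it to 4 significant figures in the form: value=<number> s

Throughput in SI: Q_s = 60.3 kg/h ÷ 3600 s/h = 0.01675 kg/s
Mean residence time: t_res = M/Q_s = 2.88 kg / 0.01675 kg/s = 171.94 s

value=171.9 s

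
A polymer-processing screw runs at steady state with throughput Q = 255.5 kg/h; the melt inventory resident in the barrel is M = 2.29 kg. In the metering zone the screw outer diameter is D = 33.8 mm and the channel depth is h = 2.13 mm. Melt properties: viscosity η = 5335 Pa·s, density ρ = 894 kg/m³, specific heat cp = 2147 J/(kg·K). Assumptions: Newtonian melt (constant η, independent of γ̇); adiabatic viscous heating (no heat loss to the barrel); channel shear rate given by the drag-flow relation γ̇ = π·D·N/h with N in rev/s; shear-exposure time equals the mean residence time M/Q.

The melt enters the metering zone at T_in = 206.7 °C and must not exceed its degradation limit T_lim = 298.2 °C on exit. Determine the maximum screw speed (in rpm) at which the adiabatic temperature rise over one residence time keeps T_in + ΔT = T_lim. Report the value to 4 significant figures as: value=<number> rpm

Q_s = Q / 3600 = 255.5 / 3600 = 0.0709722 kg/s
t_res = M / Q_s = 2.29 / 0.0709722 = 32.2661 s
Convert to metres: D = 0.0338 m, h = 0.00213 m
Allowable rise: ΔT_a = T_lim − T_in = 298.2 − 206.7 = 91.5 K
Invert ΔT = ηγ̇²t_res/(ρcp) for γ̇: γ̇_max² = ΔT_a ρ cp / (η t_res) = 91.5·894·2147 / (5335·32.2661) = 1020.26 s⁻²
γ̇_max = sqrt(1020.26) = 31.9414 s⁻¹
N_max = γ̇_max·h / (π·D) = 31.9414 · 0.00213 / (π · 0.0338) = 0.640719 rev/s = 38.4431 rpm

value=38.44 rpm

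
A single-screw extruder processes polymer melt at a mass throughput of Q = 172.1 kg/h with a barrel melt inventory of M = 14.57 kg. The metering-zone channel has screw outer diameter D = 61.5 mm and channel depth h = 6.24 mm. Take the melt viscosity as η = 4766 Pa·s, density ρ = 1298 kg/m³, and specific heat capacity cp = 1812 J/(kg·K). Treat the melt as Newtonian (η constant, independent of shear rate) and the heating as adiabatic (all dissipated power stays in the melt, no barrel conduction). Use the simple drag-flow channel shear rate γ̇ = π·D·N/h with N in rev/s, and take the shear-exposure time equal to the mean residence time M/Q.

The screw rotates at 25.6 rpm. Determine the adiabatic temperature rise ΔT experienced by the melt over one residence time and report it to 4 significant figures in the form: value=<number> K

Throughput in SI: Q_s = 172.1 kg/h ÷ 3600 s/h = 0.0478056 kg/s
Mean residence time: t_res = M/Q_s = 14.57 kg / 0.0478056 kg/s = 304.776 s
D = 61.5 mm = 0.0615 m;  h = 6.24 mm = 0.00624 m;  N = 25.6 rpm / 60 = 0.426667 rev/s
γ̇ = π·D·N / h = π · 0.0615 · 0.426667 / 0.00624 = 13.2108 s⁻¹
ΔT = η·γ̇²·t_res / (ρ·cp) = 4766 · (13.2108)² · 304.776 / (1298 · 1812) = 107.786 K

value=107.8 K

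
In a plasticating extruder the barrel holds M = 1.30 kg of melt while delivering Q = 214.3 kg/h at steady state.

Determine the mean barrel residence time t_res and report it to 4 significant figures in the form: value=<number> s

value=21.84 s

Convert throughput: Q = 214.3 kg/h = 214.3/3600 = 0.0595278 kg/s
Mean residence time: t_res = M/Q_s = 1.30 kg / 0.0595278 kg/s = 21.8385 s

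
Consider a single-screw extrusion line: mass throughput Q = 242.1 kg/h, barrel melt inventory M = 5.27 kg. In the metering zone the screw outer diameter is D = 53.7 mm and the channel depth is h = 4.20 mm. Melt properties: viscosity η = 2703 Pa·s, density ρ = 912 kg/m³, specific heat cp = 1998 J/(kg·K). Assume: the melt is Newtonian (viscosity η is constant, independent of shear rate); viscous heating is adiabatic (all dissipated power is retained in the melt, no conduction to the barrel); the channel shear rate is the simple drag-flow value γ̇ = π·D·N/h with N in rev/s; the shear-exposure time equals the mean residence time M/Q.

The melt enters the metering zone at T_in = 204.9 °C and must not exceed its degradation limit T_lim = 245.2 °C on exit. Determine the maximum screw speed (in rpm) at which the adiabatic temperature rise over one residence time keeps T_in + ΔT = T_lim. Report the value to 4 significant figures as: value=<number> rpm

value=27.81 rpm

Convert throughput: Q = 242.1 kg/h = 242.1/3600 = 0.06725 kg/s
Mean residence time: t_res = M/Q_s = 5.27 kg / 0.06725 kg/s = 78.3643 s
D = 53.7 mm = 0.0537 m;  h = 4.20 mm = 0.0042 m
Allowable rise: ΔT_a = T_lim − T_in = 245.2 − 204.9 = 40.3 K
γ̇_max² = ΔT_a·ρ·cp / (η·t_res) = [40.3 × 912 × 1998] / [2703 × 78.3643] = 346.682 s⁻²
Take the square root: γ̇_max = √(346.682) = 18.6194 s⁻¹
N_max = γ̇_max h / (πD) = 18.6194·0.0042/(π·0.0537) = 0.463544 rev/s → ×60 = 27.8126 rpm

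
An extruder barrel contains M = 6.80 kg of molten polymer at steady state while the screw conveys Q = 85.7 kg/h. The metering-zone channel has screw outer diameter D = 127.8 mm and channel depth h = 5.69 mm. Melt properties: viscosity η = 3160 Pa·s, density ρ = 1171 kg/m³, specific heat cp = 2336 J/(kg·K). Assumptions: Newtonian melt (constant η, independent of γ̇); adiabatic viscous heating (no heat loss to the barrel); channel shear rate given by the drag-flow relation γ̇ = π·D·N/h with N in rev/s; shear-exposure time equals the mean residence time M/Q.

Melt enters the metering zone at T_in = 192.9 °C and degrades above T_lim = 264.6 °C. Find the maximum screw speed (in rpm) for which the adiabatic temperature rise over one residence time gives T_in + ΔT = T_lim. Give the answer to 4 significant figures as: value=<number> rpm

Convert throughput: Q = 85.7 kg/h = 85.7/3600 = 0.0238056 kg/s
t_res = M / Q_s = 6.80 ÷ 0.0238056 = 285.648 s
Convert to metres: D = 0.1278 m, h = 0.00569 m
Allowable rise: ΔT_a = T_lim − T_in = 264.6 − 192.9 = 71.7 K
γ̇_max² = ΔT_a·ρ·cp/(η·t_res) = 71.7·1171·2336/(3160·285.648) = 217.286 s⁻²
γ̇_max = sqrt(217.286) = 14.7406 s⁻¹
N_max = γ̇_max h / (πD) = 14.7406·0.00569/(π·0.1278) = 0.208904 rev/s → ×60 = 12.5343 rpm

value=12.53 rpm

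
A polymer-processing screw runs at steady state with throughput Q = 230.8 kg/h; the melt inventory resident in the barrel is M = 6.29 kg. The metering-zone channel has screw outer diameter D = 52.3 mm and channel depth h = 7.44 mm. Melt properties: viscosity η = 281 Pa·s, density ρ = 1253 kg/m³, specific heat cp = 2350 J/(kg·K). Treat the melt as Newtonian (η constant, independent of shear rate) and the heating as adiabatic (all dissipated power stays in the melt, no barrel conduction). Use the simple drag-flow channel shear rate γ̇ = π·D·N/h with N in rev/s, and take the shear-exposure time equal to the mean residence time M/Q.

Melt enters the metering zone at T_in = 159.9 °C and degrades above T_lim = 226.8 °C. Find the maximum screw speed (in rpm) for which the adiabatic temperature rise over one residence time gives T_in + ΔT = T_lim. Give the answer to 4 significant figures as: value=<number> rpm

value=229.7 rpm

Convert throughput: Q = 230.8 kg/h = 230.8/3600 = 0.0641111 kg/s
t_res = M / Q_s = 6.29 / 0.0641111 = 98.1109 s
Convert to metres: D = 0.0523 m, h = 0.00744 m
ΔT_a = T_lim − T_in = 226.8 − 159.9 = 66.9 K
γ̇_max² = ΔT_a·ρ·cp / (η·t_res) = [66.9 × 1253 × 2350] / [281 × 98.1109] = 7145.32 s⁻²
Take the square root: γ̇_max = √(7145.32) = 84.53 s⁻¹
N_max = γ̇_max h / (πD) = 84.53·0.00744/(π·0.0523) = 3.82765 rev/s → ×60 = 229.659 rpm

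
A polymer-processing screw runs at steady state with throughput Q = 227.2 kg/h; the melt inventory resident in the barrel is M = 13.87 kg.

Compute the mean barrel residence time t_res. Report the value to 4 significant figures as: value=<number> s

Q_s = Q / 3600 = 227.2 / 3600 = 0.0631111 kg/s
t_res = M / Q_s = 13.87 ÷ 0.0631111 = 219.771 s

value=219.8 s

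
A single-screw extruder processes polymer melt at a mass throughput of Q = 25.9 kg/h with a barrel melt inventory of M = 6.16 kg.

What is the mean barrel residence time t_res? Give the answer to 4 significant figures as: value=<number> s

value=856.2 s

Convert throughput: Q = 25.9 kg/h = 25.9/3600 = 0.00719444 kg/s
Mean residence time: t_res = M/Q_s = 6.16 kg / 0.00719444 kg/s = 856.216 s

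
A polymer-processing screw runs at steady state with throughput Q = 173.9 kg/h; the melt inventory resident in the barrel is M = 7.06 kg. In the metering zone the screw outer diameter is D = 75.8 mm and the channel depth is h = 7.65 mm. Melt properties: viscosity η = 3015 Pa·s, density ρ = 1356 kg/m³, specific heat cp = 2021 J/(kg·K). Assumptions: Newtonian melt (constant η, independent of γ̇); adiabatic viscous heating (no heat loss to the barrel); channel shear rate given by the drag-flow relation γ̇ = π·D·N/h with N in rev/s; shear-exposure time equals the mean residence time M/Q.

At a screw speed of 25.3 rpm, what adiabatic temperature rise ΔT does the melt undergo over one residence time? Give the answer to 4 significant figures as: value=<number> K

value=27.70 K

Throughput in SI: Q_s = 173.9 kg/h ÷ 3600 s/h = 0.0483056 kg/s
Mean residence time: t_res = M/Q_s = 7.06 kg / 0.0483056 kg/s = 146.153 s
Convert to SI: D = 0.0758 m, h = 0.00765 m, N = 25.3/60 = 0.421667 rev/s
γ̇ = π D N / h = (π)(0.0758)(0.421667) / 0.00765 = 13.1258 s⁻¹
ΔT = η·γ̇²·t_res / (ρ·cp) = 3015 · (13.1258)² · 146.153 / (1356 · 2021) = 27.7027 K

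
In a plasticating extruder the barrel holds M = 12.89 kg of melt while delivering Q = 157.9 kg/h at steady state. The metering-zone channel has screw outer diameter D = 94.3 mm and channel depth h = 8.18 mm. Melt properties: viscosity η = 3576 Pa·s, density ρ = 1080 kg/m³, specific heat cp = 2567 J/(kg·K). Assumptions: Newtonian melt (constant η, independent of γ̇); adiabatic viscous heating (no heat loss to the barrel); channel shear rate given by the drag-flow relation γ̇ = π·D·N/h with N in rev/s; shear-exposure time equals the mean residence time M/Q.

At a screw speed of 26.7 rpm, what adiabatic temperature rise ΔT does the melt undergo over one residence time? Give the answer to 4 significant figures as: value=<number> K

value=98.46 K

Throughput in SI: Q_s = 157.9 kg/h ÷ 3600 s/h = 0.0438611 kg/s
t_res = M / Q_s = 12.89 / 0.0438611 = 293.882 s
Convert to SI: D = 0.0943 m, h = 0.00818 m, N = 26.7/60 = 0.445 rev/s
Shear rate: γ̇ = πDN/h = π·0.0943·0.445/0.00818 = 16.1164 s⁻¹
ΔT = η·γ̇²·t_res/(ρ·cp) = [3576 × 16.1164² × 293.882] / [1080 × 2567] = 98.4595 K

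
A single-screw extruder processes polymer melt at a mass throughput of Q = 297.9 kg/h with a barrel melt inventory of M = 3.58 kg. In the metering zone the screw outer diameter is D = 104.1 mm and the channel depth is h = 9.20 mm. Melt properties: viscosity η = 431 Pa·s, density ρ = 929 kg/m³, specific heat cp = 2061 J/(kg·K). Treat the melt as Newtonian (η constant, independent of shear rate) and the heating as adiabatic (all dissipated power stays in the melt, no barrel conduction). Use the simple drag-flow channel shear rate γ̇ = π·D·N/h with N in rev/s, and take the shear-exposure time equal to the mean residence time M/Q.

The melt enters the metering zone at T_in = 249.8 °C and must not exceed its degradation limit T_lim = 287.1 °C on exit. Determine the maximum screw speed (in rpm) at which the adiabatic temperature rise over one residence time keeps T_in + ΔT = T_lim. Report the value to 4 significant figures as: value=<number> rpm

value=104.5 rpm

Convert throughput: Q = 297.9 kg/h = 297.9/3600 = 0.08275 kg/s
t_res = M / Q_s = 3.58 ÷ 0.08275 = 43.2628 s
Geometry in SI: D = 104.1 mm → 0.1041 m, h = 9.20 mm → 0.0092 m
Allowable rise: ΔT_a = T_lim − T_in = 287.1 − 249.8 = 37.3 K
Invert ΔT = ηγ̇²t_res/(ρcp) for γ̇: γ̇_max² = ΔT_a ρ cp / (η t_res) = 37.3·929·2061 / (431·43.2628) = 3830.1 s⁻²
γ̇_max = sqrt(3830.1) = 61.8878 s⁻¹
N_max = γ̇_max h / (πD) = 61.8878·0.0092/(π·0.1041) = 1.74097 rev/s → ×60 = 104.458 rpm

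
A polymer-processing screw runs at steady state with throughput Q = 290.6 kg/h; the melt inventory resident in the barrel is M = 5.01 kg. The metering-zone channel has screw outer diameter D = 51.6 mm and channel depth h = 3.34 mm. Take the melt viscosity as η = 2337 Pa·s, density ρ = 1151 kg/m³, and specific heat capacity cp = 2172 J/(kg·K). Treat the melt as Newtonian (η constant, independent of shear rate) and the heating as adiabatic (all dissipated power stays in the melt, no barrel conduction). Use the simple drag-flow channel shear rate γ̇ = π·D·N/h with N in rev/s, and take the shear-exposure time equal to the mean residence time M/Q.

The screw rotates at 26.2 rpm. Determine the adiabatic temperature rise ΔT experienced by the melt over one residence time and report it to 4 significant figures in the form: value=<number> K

value=26.06 K

Q_s = Q / 3600 = 290.6 / 3600 = 0.0807222 kg/s
t_res = M / Q_s = 5.01 / 0.0807222 = 62.0647 s
D = 51.6 mm = 0.0516 m;  h = 3.34 mm = 0.00334 m;  N = 26.2 rpm / 60 = 0.436667 rev/s
Shear rate: γ̇ = πDN/h = π·0.0516·0.436667/0.00334 = 21.1935 s⁻¹
ΔT = η·γ̇²·t_res / (ρ·cp) = 2337 · (21.1935)² · 62.0647 / (1151 · 2172) = 26.06 K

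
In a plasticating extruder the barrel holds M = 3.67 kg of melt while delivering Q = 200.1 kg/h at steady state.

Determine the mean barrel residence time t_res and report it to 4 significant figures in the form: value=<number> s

Throughput in SI: Q_s = 200.1 kg/h ÷ 3600 s/h = 0.0555833 kg/s
Mean residence time: t_res = M/Q_s = 3.67 kg / 0.0555833 kg/s = 66.027 s

value=66.03 s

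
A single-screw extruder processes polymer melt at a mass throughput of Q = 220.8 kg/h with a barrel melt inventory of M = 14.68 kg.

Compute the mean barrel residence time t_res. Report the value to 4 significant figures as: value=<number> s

Throughput in SI: Q_s = 220.8 kg/h ÷ 3600 s/h = 0.0613333 kg/s
t_res = M / Q_s = 14.68 / 0.0613333 = 239.348 s

value=239.3 s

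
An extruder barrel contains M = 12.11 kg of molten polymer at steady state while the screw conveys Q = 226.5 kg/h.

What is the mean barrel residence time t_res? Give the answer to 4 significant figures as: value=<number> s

value=192.5 s

Convert throughput: Q = 226.5 kg/h = 226.5/3600 = 0.0629167 kg/s
t_res = M / Q_s = 12.11 ÷ 0.0629167 = 192.477 s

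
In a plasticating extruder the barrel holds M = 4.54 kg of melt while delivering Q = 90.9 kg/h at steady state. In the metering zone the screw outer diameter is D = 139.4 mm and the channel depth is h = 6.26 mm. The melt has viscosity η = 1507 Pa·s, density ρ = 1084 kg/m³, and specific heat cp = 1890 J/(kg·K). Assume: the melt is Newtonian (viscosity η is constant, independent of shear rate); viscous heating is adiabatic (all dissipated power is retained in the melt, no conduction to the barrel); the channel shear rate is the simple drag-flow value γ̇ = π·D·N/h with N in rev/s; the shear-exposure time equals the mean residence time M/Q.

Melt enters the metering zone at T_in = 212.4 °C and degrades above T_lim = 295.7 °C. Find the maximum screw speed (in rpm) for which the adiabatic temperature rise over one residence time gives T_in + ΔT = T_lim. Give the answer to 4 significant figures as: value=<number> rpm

value=21.52 rpm

Convert throughput: Q = 90.9 kg/h = 90.9/3600 = 0.02525 kg/s
t_res = M / Q_s = 4.54 / 0.02525 = 179.802 s
Convert to metres: D = 0.1394 m, h = 0.00626 m
Allowable rise: ΔT_a = T_lim − T_in = 295.7 − 212.4 = 83.3 K
γ̇_max² = ΔT_a·ρ·cp/(η·t_res) = 83.3·1084·1890/(1507·179.802) = 629.837 s⁻²
γ̇_max = √629.837 = 25.0966 s⁻¹
N_max = γ̇_max h / (πD) = 25.0966·0.00626/(π·0.1394) = 0.358737 rev/s → ×60 = 21.5242 rpm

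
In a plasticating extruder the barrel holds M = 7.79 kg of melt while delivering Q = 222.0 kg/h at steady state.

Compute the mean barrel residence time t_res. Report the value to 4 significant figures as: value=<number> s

value=126.3 s

Throughput in SI: Q_s = 222.0 kg/h ÷ 3600 s/h = 0.0616667 kg/s
t_res = M / Q_s = 7.79 ÷ 0.0616667 = 126.324 s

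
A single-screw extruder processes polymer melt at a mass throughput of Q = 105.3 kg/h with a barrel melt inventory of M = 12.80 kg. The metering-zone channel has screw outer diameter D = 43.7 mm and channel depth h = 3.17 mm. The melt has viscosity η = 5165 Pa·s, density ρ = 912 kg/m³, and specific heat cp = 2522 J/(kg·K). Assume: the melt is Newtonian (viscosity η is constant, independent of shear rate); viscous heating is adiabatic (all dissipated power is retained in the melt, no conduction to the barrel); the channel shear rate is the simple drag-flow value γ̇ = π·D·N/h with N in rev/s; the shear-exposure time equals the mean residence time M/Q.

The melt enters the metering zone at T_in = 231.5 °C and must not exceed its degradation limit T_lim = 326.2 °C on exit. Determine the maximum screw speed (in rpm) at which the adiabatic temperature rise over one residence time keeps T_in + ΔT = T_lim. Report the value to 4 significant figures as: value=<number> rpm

value=13.60 rpm

Q_s = Q / 3600 = 105.3 / 3600 = 0.02925 kg/s
t_res = M / Q_s = 12.80 / 0.02925 = 437.607 s
Geometry in SI: D = 43.7 mm → 0.0437 m, h = 3.17 mm → 0.00317 m
Allowable rise: ΔT_a = T_lim − T_in = 326.2 − 231.5 = 94.7 K
γ̇_max² = ΔT_a·ρ·cp / (η·t_res) = [94.7 × 912 × 2522] / [5165 × 437.607] = 96.3686 s⁻²
Take the square root: γ̇_max = √(96.3686) = 9.81675 s⁻¹
Solve γ̇ = πDN/h for N: N_max = γ̇_max·h/(π·D) = 9.81675 × 0.00317 / (π × 0.0437) = 0.226671 rev/s = 13.6003 rpm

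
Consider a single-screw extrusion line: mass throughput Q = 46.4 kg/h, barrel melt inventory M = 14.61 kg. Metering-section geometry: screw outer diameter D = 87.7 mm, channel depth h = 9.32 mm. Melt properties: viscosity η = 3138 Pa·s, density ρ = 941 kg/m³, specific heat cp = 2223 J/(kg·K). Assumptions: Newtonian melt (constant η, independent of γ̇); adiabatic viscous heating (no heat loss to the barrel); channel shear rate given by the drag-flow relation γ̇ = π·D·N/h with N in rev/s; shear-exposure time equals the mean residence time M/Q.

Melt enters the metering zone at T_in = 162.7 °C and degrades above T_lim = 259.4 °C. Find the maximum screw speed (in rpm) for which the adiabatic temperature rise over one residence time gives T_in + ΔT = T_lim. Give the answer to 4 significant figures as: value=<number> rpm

Q_s = Q / 3600 = 46.4 / 3600 = 0.0128889 kg/s
Mean residence time: t_res = M/Q_s = 14.61 kg / 0.0128889 kg/s = 1133.53 s
Convert to metres: D = 0.0877 m, h = 0.00932 m
ΔT_a = T_lim − T_in = 259.4 − 162.7 = 96.7 K
γ̇_max² = ΔT_a·ρ·cp/(η·t_res) = 96.7·941·2223/(3138·1133.53) = 56.868 s⁻²
γ̇_max = sqrt(56.868) = 7.54109 s⁻¹
N_max = γ̇_max h / (πD) = 7.54109·0.00932/(π·0.0877) = 0.255094 rev/s → ×60 = 15.3056 rpm

value=15.31 rpm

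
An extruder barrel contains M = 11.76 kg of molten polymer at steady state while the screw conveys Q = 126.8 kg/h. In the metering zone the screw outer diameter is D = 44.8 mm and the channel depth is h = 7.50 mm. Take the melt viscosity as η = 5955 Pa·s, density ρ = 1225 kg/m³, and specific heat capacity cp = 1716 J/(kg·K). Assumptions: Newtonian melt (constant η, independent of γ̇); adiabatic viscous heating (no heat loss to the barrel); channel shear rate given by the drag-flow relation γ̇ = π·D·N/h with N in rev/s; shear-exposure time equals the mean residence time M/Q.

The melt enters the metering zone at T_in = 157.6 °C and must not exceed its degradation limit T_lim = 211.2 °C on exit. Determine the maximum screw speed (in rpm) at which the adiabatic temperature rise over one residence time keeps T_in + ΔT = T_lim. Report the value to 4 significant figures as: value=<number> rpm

value=24.07 rpm

Throughput in SI: Q_s = 126.8 kg/h ÷ 3600 s/h = 0.0352222 kg/s
t_res = M / Q_s = 11.76 ÷ 0.0352222 = 333.88 s
D = 44.8 mm = 0.0448 m;  h = 7.50 mm = 0.0075 m
Allowable rise: ΔT_a = T_lim − T_in = 211.2 − 157.6 = 53.6 K
γ̇_max² = ΔT_a·ρ·cp / (η·t_res) = [53.6 × 1225 × 1716] / [5955 × 333.88] = 56.669 s⁻²
γ̇_max = sqrt(56.669) = 7.52788 s⁻¹
N_max = γ̇_max·h / (π·D) = 7.52788 · 0.0075 / (π · 0.0448) = 0.40115 rev/s = 24.069 rpm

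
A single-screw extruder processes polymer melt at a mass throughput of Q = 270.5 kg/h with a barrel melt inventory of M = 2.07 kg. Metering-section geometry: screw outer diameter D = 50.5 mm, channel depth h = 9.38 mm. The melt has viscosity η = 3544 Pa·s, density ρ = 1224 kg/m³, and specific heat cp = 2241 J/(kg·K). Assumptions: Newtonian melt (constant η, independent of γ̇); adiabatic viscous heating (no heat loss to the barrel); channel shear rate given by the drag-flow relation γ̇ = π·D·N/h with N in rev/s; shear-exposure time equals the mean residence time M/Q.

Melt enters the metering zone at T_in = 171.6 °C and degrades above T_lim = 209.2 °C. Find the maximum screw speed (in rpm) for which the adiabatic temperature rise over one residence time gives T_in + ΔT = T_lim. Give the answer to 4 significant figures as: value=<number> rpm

value=115.3 rpm

Throughput in SI: Q_s = 270.5 kg/h ÷ 3600 s/h = 0.0751389 kg/s
t_res = M / Q_s = 2.07 / 0.0751389 = 27.549 s
Geometry in SI: D = 50.5 mm → 0.0505 m, h = 9.38 mm → 0.00938 m
ΔT_a = T_lim − T_in = 209.2 − 171.6 = 37.6 K
γ̇_max² = ΔT_a·ρ·cp/(η·t_res) = 37.6·1224·2241/(3544·27.549) = 1056.36 s⁻²
Take the square root: γ̇_max = √(1056.36) = 32.5017 s⁻¹
Solve γ̇ = πDN/h for N: N_max = γ̇_max·h/(π·D) = 32.5017 × 0.00938 / (π × 0.0505) = 1.92162 rev/s = 115.297 rpm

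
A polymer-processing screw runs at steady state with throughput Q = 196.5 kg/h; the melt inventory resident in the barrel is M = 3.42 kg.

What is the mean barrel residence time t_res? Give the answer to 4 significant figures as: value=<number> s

Throughput in SI: Q_s = 196.5 kg/h ÷ 3600 s/h = 0.0545833 kg/s
t_res = M / Q_s = 3.42 / 0.0545833 = 62.6565 s

value=62.66 s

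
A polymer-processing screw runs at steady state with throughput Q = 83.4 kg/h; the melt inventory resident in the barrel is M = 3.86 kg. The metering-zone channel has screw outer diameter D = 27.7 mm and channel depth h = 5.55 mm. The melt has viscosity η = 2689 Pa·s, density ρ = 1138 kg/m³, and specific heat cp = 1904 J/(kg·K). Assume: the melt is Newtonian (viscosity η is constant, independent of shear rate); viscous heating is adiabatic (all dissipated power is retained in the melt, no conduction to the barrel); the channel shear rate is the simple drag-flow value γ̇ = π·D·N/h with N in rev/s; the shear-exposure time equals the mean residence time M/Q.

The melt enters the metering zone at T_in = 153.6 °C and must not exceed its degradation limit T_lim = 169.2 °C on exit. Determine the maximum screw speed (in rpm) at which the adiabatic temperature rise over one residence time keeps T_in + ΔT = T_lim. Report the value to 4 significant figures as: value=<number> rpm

Q_s = Q / 3600 = 83.4 / 3600 = 0.0231667 kg/s
t_res = M / Q_s = 3.86 / 0.0231667 = 166.619 s
Convert to metres: D = 0.0277 m, h = 0.00555 m
Allowable rise: ΔT_a = T_lim − T_in = 169.2 − 153.6 = 15.6 K
Invert ΔT = ηγ̇²t_res/(ρcp) for γ̇: γ̇_max² = ΔT_a ρ cp / (η t_res) = 15.6·1138·1904 / (2689·166.619) = 75.4431 s⁻²
Take the square root: γ̇_max = √(75.4431) = 8.6858 s⁻¹
Solve γ̇ = πDN/h for N: N_max = γ̇_max·h/(π·D) = 8.6858 × 0.00555 / (π × 0.0277) = 0.553953 rev/s = 33.2372 rpm

value=33.24 rpm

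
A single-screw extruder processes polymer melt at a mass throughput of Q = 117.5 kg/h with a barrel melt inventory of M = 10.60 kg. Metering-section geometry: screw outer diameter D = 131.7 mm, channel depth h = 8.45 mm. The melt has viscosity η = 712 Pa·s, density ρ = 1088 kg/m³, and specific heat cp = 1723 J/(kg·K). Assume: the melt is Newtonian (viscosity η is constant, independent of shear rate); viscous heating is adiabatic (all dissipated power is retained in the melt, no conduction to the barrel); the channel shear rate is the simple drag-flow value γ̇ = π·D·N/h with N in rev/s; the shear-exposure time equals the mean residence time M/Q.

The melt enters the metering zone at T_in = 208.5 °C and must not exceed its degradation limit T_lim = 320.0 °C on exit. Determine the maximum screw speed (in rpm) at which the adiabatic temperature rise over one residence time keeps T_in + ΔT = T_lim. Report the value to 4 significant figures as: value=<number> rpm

Convert throughput: Q = 117.5 kg/h = 117.5/3600 = 0.0326389 kg/s
t_res = M / Q_s = 10.60 ÷ 0.0326389 = 324.766 s
Geometry in SI: D = 131.7 mm → 0.1317 m, h = 8.45 mm → 0.00845 m
ΔT_a = T_lim − T_in = 320.0 °C − 208.5 °C = 111.5 K
γ̇_max² = ΔT_a·ρ·cp/(η·t_res) = 111.5·1088·1723/(712·324.766) = 903.938 s⁻²
Take the square root: γ̇_max = √(903.938) = 30.0656 s⁻¹
N_max = γ̇_max·h / (π·D) = 30.0656 · 0.00845 / (π · 0.1317) = 0.614031 rev/s = 36.8419 rpm

value=36.84 rpm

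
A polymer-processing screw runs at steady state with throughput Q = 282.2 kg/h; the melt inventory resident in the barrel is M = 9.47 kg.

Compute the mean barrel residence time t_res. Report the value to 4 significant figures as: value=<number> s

value=120.8 s

Throughput in SI: Q_s = 282.2 kg/h ÷ 3600 s/h = 0.0783889 kg/s
t_res = M / Q_s = 9.47 ÷ 0.0783889 = 120.808 s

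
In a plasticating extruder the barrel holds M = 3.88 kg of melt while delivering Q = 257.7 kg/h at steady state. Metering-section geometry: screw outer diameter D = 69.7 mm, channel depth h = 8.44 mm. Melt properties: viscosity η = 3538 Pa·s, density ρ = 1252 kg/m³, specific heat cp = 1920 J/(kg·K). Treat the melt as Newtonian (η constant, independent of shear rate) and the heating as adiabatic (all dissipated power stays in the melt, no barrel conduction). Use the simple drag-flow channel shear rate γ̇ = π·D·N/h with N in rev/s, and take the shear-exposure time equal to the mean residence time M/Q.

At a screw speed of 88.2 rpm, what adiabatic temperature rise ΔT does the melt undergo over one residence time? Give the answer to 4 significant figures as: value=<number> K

Convert throughput: Q = 257.7 kg/h = 257.7/3600 = 0.0715833 kg/s
t_res = M / Q_s = 3.88 / 0.0715833 = 54.2026 s
Geometry in metres: D = 69.7 mm → 0.0697 m, h = 8.44 mm → 0.00844 m; screw speed N = 88.2 rpm = 1.47 rev/s
Shear rate: γ̇ = πDN/h = π·0.0697·1.47/0.00844 = 38.138 s⁻¹
ΔT = η·γ̇²·t_res / (ρ·cp) = 3538 · (38.138)² · 54.2026 / (1252 · 1920) = 116.035 K

value=116.0 K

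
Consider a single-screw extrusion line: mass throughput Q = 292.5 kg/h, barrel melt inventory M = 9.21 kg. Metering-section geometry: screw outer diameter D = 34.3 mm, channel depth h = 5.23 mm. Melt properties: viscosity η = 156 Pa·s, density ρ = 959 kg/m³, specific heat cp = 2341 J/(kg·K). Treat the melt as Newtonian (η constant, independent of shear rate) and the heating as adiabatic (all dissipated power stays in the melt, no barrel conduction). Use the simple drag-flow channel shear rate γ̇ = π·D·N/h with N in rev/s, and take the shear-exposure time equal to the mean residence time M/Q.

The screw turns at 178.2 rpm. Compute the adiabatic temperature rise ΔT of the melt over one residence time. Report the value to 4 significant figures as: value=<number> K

Q_s = Q / 3600 = 292.5 / 3600 = 0.08125 kg/s
t_res = M / Q_s = 9.21 / 0.08125 = 113.354 s
D = 34.3 mm = 0.0343 m;  h = 5.23 mm = 0.00523 m;  N = 178.2 rpm / 60 = 2.97 rev/s
Shear rate: γ̇ = πDN/h = π·0.0343·2.97/0.00523 = 61.1926 s⁻¹
ΔT = η·γ̇²·t_res/(ρ·cp) = [156 × 61.1926² × 113.354] / [959 × 2341] = 29.4943 K

value=29.49 K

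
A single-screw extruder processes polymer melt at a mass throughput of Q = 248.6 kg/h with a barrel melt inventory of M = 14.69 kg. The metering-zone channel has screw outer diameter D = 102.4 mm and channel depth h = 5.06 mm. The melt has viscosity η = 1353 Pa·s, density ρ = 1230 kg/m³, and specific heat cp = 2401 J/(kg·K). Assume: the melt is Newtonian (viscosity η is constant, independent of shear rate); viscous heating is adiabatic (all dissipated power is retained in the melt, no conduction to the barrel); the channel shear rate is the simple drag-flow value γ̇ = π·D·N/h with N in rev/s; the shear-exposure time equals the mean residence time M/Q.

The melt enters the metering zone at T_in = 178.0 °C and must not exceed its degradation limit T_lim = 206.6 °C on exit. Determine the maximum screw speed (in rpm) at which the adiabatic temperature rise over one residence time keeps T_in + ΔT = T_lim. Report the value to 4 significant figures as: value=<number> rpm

value=16.17 rpm

Q_s = Q / 3600 = 248.6 / 3600 = 0.0690556 kg/s
t_res = M / Q_s = 14.69 / 0.0690556 = 212.727 s
D = 102.4 mm = 0.1024 m;  h = 5.06 mm = 0.00506 m
Allowable rise: ΔT_a = T_lim − T_in = 206.6 − 178.0 = 28.6 K
Invert ΔT = ηγ̇²t_res/(ρcp) for γ̇: γ̇_max² = ΔT_a ρ cp / (η t_res) = 28.6·1230·2401 / (1353·212.727) = 293.456 s⁻²
γ̇_max = √293.456 = 17.1305 s⁻¹
Solve γ̇ = πDN/h for N: N_max = γ̇_max·h/(π·D) = 17.1305 × 0.00506 / (π × 0.1024) = 0.269446 rev/s = 16.1668 rpm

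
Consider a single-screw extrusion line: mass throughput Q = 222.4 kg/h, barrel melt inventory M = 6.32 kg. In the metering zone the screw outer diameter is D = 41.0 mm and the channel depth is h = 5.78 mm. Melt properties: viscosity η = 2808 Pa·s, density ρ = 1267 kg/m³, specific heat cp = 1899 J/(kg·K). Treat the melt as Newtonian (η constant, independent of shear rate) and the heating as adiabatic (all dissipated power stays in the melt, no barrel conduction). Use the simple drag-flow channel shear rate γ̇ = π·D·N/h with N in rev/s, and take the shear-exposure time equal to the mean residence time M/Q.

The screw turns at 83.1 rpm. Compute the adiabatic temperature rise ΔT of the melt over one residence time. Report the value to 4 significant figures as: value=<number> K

Q_s = Q / 3600 = 222.4 / 3600 = 0.0617778 kg/s
t_res = M / Q_s = 6.32 ÷ 0.0617778 = 102.302 s
Convert to SI: D = 0.041 m, h = 0.00578 m, N = 83.1/60 = 1.385 rev/s
Shear rate: γ̇ = πDN/h = π·0.041·1.385/0.00578 = 30.8642 s⁻¹
ΔT = η·γ̇²·t_res/(ρ·cp) = [2808 × 30.8642² × 102.302] / [1267 × 1899] = 113.734 K

value=113.7 K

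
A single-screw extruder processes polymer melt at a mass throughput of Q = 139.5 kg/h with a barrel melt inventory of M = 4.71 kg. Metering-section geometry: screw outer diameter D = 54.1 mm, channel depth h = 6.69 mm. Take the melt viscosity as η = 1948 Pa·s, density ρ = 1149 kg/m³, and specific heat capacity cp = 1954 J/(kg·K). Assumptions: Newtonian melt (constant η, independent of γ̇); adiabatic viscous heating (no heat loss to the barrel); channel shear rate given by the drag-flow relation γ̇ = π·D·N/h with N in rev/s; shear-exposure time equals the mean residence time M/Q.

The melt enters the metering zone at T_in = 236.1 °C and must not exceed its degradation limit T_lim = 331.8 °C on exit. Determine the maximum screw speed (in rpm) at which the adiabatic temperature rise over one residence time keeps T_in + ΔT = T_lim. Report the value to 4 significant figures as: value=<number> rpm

value=71.14 rpm

Convert throughput: Q = 139.5 kg/h = 139.5/3600 = 0.03875 kg/s
t_res = M / Q_s = 4.71 ÷ 0.03875 = 121.548 s
Convert to metres: D = 0.0541 m, h = 0.00669 m
Allowable rise: ΔT_a = T_lim − T_in = 331.8 − 236.1 = 95.7 K
γ̇_max² = ΔT_a·ρ·cp/(η·t_res) = 95.7·1149·1954/(1948·121.548) = 907.441 s⁻²
γ̇_max = sqrt(907.441) = 30.1238 s⁻¹
N_max = γ̇_max·h / (π·D) = 30.1238 · 0.00669 / (π · 0.0541) = 1.18574 rev/s = 71.1442 rpm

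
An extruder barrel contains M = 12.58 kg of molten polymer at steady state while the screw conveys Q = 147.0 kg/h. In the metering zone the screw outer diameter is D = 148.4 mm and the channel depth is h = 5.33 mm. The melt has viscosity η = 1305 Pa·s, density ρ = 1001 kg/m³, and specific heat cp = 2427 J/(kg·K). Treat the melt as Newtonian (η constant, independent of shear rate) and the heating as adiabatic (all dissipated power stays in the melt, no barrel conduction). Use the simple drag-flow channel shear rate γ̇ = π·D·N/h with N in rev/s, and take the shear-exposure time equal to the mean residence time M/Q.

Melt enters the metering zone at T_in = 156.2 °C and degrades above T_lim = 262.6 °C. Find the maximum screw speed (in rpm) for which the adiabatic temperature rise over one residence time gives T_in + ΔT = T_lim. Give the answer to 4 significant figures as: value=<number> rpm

Convert throughput: Q = 147.0 kg/h = 147.0/3600 = 0.0408333 kg/s
t_res = M / Q_s = 12.58 / 0.0408333 = 308.082 s
D = 148.4 mm = 0.1484 m;  h = 5.33 mm = 0.00533 m
Allowable rise: ΔT_a = T_lim − T_in = 262.6 − 156.2 = 106.4 K
γ̇_max² = ΔT_a·ρ·cp / (η·t_res) = [106.4 × 1001 × 2427] / [1305 × 308.082] = 642.938 s⁻²
γ̇_max = √642.938 = 25.3562 s⁻¹
Solve γ̇ = πDN/h for N: N_max = γ̇_max·h/(π·D) = 25.3562 × 0.00533 / (π × 0.1484) = 0.289887 rev/s = 17.3932 rpm

value=17.39 rpm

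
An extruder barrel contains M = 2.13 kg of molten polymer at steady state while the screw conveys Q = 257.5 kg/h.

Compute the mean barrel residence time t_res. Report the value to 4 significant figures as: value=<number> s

value=29.78 s

Throughput in SI: Q_s = 257.5 kg/h ÷ 3600 s/h = 0.0715278 kg/s
Mean residence time: t_res = M/Q_s = 2.13 kg / 0.0715278 kg/s = 29.7786 s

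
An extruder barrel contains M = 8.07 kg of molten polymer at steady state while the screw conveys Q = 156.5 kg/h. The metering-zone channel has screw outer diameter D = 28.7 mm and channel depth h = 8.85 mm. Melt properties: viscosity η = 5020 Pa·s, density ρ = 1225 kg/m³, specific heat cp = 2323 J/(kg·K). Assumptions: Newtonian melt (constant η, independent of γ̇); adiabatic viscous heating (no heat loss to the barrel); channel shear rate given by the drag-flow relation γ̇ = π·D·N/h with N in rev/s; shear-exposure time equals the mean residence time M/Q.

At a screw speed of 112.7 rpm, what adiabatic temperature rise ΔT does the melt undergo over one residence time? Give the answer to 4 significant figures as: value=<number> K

value=119.9 K

Convert throughput: Q = 156.5 kg/h = 156.5/3600 = 0.0434722 kg/s
Mean residence time: t_res = M/Q_s = 8.07 kg / 0.0434722 kg/s = 185.636 s
Geometry in metres: D = 28.7 mm → 0.0287 m, h = 8.85 mm → 0.00885 m; screw speed N = 112.7 rpm = 1.87833 rev/s
Shear rate: γ̇ = πDN/h = π·0.0287·1.87833/0.00885 = 19.1364 s⁻¹
ΔT = η·γ̇²·t_res / (ρ·cp) = 5020 · (19.1364)² · 185.636 / (1225 · 2323) = 119.923 K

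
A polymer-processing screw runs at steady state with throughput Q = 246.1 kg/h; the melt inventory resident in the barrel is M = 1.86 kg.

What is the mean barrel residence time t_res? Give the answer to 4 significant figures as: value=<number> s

value=27.21 s

Convert throughput: Q = 246.1 kg/h = 246.1/3600 = 0.0683611 kg/s
t_res = M / Q_s = 1.86 / 0.0683611 = 27.2085 s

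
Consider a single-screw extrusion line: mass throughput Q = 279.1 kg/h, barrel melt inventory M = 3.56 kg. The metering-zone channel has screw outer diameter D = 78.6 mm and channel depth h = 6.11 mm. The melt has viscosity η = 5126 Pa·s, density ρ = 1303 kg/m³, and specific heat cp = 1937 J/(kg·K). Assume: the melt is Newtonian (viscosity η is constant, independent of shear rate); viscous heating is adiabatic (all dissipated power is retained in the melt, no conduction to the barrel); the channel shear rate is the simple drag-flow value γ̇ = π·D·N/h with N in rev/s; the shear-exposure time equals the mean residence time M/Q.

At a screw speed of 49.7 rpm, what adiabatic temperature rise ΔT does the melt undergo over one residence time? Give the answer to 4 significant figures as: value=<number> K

value=104.5 K

Convert throughput: Q = 279.1 kg/h = 279.1/3600 = 0.0775278 kg/s
t_res = M / Q_s = 3.56 / 0.0775278 = 45.919 s
Convert to SI: D = 0.0786 m, h = 0.00611 m, N = 49.7/60 = 0.828333 rev/s
Shear rate: γ̇ = πDN/h = π·0.0786·0.828333/0.00611 = 33.4762 s⁻¹
Adiabatic rise: ΔT = η γ̇² t_res / (ρ cp) = 5126·(33.4762)²·45.919 / (1303·1937) = 104.513 K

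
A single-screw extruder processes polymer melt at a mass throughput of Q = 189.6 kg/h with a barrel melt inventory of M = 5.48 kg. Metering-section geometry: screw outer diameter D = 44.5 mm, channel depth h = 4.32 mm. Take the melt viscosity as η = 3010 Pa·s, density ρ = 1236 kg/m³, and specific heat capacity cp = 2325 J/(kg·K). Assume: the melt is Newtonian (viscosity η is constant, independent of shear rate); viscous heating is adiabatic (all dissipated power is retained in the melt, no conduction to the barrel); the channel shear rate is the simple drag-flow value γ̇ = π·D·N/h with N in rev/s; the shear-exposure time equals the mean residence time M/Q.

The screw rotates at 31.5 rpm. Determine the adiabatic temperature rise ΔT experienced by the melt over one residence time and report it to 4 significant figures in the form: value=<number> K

value=31.46 K

Q_s = Q / 3600 = 189.6 / 3600 = 0.0526667 kg/s
t_res = M / Q_s = 5.48 / 0.0526667 = 104.051 s
Convert to SI: D = 0.0445 m, h = 0.00432 m, N = 31.5/60 = 0.525 rev/s
γ̇ = π D N / h = (π)(0.0445)(0.525) / 0.00432 = 16.9897 s⁻¹
ΔT = η·γ̇²·t_res/(ρ·cp) = [3010 × 16.9897² × 104.051] / [1236 × 2325] = 31.4587 K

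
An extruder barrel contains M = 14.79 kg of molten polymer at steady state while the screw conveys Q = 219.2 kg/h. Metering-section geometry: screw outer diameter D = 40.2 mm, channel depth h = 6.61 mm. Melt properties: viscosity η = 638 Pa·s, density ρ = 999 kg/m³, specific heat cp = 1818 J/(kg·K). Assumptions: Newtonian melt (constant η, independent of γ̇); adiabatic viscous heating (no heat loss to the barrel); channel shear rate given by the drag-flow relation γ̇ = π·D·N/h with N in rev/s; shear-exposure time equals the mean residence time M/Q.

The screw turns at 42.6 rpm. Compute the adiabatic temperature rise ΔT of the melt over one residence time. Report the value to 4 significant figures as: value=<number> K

value=15.70 K

Q_s = Q / 3600 = 219.2 / 3600 = 0.0608889 kg/s
Mean residence time: t_res = M/Q_s = 14.79 kg / 0.0608889 kg/s = 242.901 s
D = 40.2 mm = 0.0402 m;  h = 6.61 mm = 0.00661 m;  N = 42.6 rpm / 60 = 0.71 rev/s
γ̇ = π·D·N / h = π · 0.0402 · 0.71 / 0.00661 = 13.5654 s⁻¹
ΔT = η·γ̇²·t_res / (ρ·cp) = 638 · (13.5654)² · 242.901 / (999 · 1818) = 15.7021 K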